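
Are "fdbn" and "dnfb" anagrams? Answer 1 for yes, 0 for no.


Strings: "fdbn", "dnfb"
Sorted first:  bdfn
Sorted second: bdfn
Sorted forms match => anagrams

1


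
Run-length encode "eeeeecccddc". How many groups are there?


Input: eeeeecccddc
Scanning for consecutive runs:
  Group 1: 'e' x 5 (positions 0-4)
  Group 2: 'c' x 3 (positions 5-7)
  Group 3: 'd' x 2 (positions 8-9)
  Group 4: 'c' x 1 (positions 10-10)
Total groups: 4

4


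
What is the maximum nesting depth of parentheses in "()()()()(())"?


Input: "()()()()(())"
Tracking depth:
  Position 0 '(': depth becomes 1
  Position 1 ')': depth becomes 0
  Position 2 '(': depth becomes 1
  Position 3 ')': depth becomes 0
  Position 4 '(': depth becomes 1
  Position 5 ')': depth becomes 0
  Position 6 '(': depth becomes 1
  Position 7 ')': depth becomes 0
  Position 8 '(': depth becomes 1
  Position 9 '(': depth becomes 2
  Position 10 ')': depth becomes 1
  Position 11 ')': depth becomes 0
Maximum depth reached: 2

2


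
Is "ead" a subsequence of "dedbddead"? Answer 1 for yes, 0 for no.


Check if "ead" is a subsequence of "dedbddead"
Greedy scan:
  Position 0 ('d'): no match needed
  Position 1 ('e'): matches sub[0] = 'e'
  Position 2 ('d'): no match needed
  Position 3 ('b'): no match needed
  Position 4 ('d'): no match needed
  Position 5 ('d'): no match needed
  Position 6 ('e'): no match needed
  Position 7 ('a'): matches sub[1] = 'a'
  Position 8 ('d'): matches sub[2] = 'd'
All 3 characters matched => is a subsequence

1


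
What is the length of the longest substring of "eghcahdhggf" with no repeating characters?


Input: "eghcahdhggf"
Sliding window (track last position of each char):
  Position 0 ('e'): window [0,0] length 1 -- new best
  Position 1 ('g'): window [0,1] length 2 -- new best
  Position 2 ('h'): window [0,2] length 3 -- new best
  Position 3 ('c'): window [0,3] length 4 -- new best
  Position 4 ('a'): window [0,4] length 5 -- new best
  Position 5 ('h'): repeat (last at 2), move window start to 3
  Position 5 ('h'): window [3,5] length 3
  Position 6 ('d'): window [3,6] length 4
  Position 7 ('h'): repeat (last at 5), move window start to 6
  Position 7 ('h'): window [6,7] length 2
  Position 8 ('g'): window [6,8] length 3
  Position 9 ('g'): repeat (last at 8), move window start to 9
  Position 9 ('g'): window [9,9] length 1
  Position 10 ('f'): window [9,10] length 2
Longest substring with no repeats: "eghca" with length 5

5


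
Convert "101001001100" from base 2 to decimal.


Input: "101001001100" in base 2
Positional expansion:
  Digit '1' (value 1) x 2^11 = 2048
  Digit '0' (value 0) x 2^10 = 0
  Digit '1' (value 1) x 2^9 = 512
  Digit '0' (value 0) x 2^8 = 0
  Digit '0' (value 0) x 2^7 = 0
  Digit '1' (value 1) x 2^6 = 64
  Digit '0' (value 0) x 2^5 = 0
  Digit '0' (value 0) x 2^4 = 0
  Digit '1' (value 1) x 2^3 = 8
  Digit '1' (value 1) x 2^2 = 4
  Digit '0' (value 0) x 2^1 = 0
  Digit '0' (value 0) x 2^0 = 0
Sum = 2636

2636


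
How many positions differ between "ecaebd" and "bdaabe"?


Comparing "ecaebd" and "bdaabe" position by position:
  Position 0: 'e' vs 'b' => DIFFER
  Position 1: 'c' vs 'd' => DIFFER
  Position 2: 'a' vs 'a' => same
  Position 3: 'e' vs 'a' => DIFFER
  Position 4: 'b' vs 'b' => same
  Position 5: 'd' vs 'e' => DIFFER
Positions that differ: 4

4


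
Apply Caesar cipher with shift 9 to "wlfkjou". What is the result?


Caesar cipher: shift "wlfkjou" by 9
  'w' (pos 22) + 9 = pos 5 = 'f'
  'l' (pos 11) + 9 = pos 20 = 'u'
  'f' (pos 5) + 9 = pos 14 = 'o'
  'k' (pos 10) + 9 = pos 19 = 't'
  'j' (pos 9) + 9 = pos 18 = 's'
  'o' (pos 14) + 9 = pos 23 = 'x'
  'u' (pos 20) + 9 = pos 3 = 'd'
Result: fuotsxd

fuotsxd


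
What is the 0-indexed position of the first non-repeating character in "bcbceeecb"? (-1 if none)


Input: bcbceeecb
Character frequencies:
  'b': 3
  'c': 3
  'e': 3
Scanning left to right for freq == 1:
  Position 0 ('b'): freq=3, skip
  Position 1 ('c'): freq=3, skip
  Position 2 ('b'): freq=3, skip
  Position 3 ('c'): freq=3, skip
  Position 4 ('e'): freq=3, skip
  Position 5 ('e'): freq=3, skip
  Position 6 ('e'): freq=3, skip
  Position 7 ('c'): freq=3, skip
  Position 8 ('b'): freq=3, skip
  No unique character found => answer = -1

-1


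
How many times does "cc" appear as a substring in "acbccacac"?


Searching for "cc" in "acbccacac"
Scanning each position:
  Position 0: "ac" => no
  Position 1: "cb" => no
  Position 2: "bc" => no
  Position 3: "cc" => MATCH
  Position 4: "ca" => no
  Position 5: "ac" => no
  Position 6: "ca" => no
  Position 7: "ac" => no
Total occurrences: 1

1


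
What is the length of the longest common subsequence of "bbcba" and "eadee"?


LCS of "bbcba" and "eadee"
DP table:
           e    a    d    e    e
      0    0    0    0    0    0
  b   0    0    0    0    0    0
  b   0    0    0    0    0    0
  c   0    0    0    0    0    0
  b   0    0    0    0    0    0
  a   0    0    1    1    1    1
LCS length = dp[5][5] = 1

1


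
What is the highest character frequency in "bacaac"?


Input: bacaac
Character counts:
  'a': 3
  'b': 1
  'c': 2
Maximum frequency: 3

3


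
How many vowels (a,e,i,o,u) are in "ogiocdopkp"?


Input: ogiocdopkp
Checking each character:
  'o' at position 0: vowel (running total: 1)
  'g' at position 1: consonant
  'i' at position 2: vowel (running total: 2)
  'o' at position 3: vowel (running total: 3)
  'c' at position 4: consonant
  'd' at position 5: consonant
  'o' at position 6: vowel (running total: 4)
  'p' at position 7: consonant
  'k' at position 8: consonant
  'p' at position 9: consonant
Total vowels: 4

4


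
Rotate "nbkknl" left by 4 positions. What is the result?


Input: "nbkknl", rotate left by 4
First 4 characters: "nbkk"
Remaining characters: "nl"
Concatenate remaining + first: "nl" + "nbkk" = "nlnbkk"

nlnbkk


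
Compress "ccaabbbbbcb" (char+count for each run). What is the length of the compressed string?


Input: ccaabbbbbcb
Runs:
  'c' x 2 => "c2"
  'a' x 2 => "a2"
  'b' x 5 => "b5"
  'c' x 1 => "c1"
  'b' x 1 => "b1"
Compressed: "c2a2b5c1b1"
Compressed length: 10

10


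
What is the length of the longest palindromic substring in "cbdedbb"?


Input: "cbdedbb"
Checking substrings for palindromes:
  [1:6] "bdedb" (len 5) => palindrome
  [2:5] "ded" (len 3) => palindrome
  [5:7] "bb" (len 2) => palindrome
Longest palindromic substring: "bdedb" with length 5

5


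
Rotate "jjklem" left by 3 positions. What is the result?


Input: "jjklem", rotate left by 3
First 3 characters: "jjk"
Remaining characters: "lem"
Concatenate remaining + first: "lem" + "jjk" = "lemjjk"

lemjjk


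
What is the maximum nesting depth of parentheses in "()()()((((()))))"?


Input: "()()()((((()))))"
Tracking depth:
  Position 0 '(': depth becomes 1
  Position 1 ')': depth becomes 0
  Position 2 '(': depth becomes 1
  Position 3 ')': depth becomes 0
  Position 4 '(': depth becomes 1
  Position 5 ')': depth becomes 0
  Position 6 '(': depth becomes 1
  Position 7 '(': depth becomes 2
  Position 8 '(': depth becomes 3
  Position 9 '(': depth becomes 4
  Position 10 '(': depth becomes 5
  Position 11 ')': depth becomes 4
  Position 12 ')': depth becomes 3
  Position 13 ')': depth becomes 2
  Position 14 ')': depth becomes 1
  Position 15 ')': depth becomes 0
Maximum depth reached: 5

5


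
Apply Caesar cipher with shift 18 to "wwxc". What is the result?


Caesar cipher: shift "wwxc" by 18
  'w' (pos 22) + 18 = pos 14 = 'o'
  'w' (pos 22) + 18 = pos 14 = 'o'
  'x' (pos 23) + 18 = pos 15 = 'p'
  'c' (pos 2) + 18 = pos 20 = 'u'
Result: oopu

oopu


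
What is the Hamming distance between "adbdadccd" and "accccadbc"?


Comparing "adbdadccd" and "accccadbc" position by position:
  Position 0: 'a' vs 'a' => same
  Position 1: 'd' vs 'c' => differ
  Position 2: 'b' vs 'c' => differ
  Position 3: 'd' vs 'c' => differ
  Position 4: 'a' vs 'c' => differ
  Position 5: 'd' vs 'a' => differ
  Position 6: 'c' vs 'd' => differ
  Position 7: 'c' vs 'b' => differ
  Position 8: 'd' vs 'c' => differ
Total differences (Hamming distance): 8

8


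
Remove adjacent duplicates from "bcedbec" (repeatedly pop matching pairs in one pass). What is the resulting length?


Input: bcedbec
Stack-based adjacent duplicate removal:
  Read 'b': push. Stack: b
  Read 'c': push. Stack: bc
  Read 'e': push. Stack: bce
  Read 'd': push. Stack: bced
  Read 'b': push. Stack: bcedb
  Read 'e': push. Stack: bcedbe
  Read 'c': push. Stack: bcedbec
Final stack: "bcedbec" (length 7)

7


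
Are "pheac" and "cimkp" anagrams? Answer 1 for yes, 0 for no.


Strings: "pheac", "cimkp"
Sorted first:  acehp
Sorted second: cikmp
Differ at position 0: 'a' vs 'c' => not anagrams

0


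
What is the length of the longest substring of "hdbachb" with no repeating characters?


Input: "hdbachb"
Sliding window (track last position of each char):
  Position 0 ('h'): window [0,0] length 1 -- new best
  Position 1 ('d'): window [0,1] length 2 -- new best
  Position 2 ('b'): window [0,2] length 3 -- new best
  Position 3 ('a'): window [0,3] length 4 -- new best
  Position 4 ('c'): window [0,4] length 5 -- new best
  Position 5 ('h'): repeat (last at 0), move window start to 1
  Position 5 ('h'): window [1,5] length 5
  Position 6 ('b'): repeat (last at 2), move window start to 3
  Position 6 ('b'): window [3,6] length 4
Longest substring with no repeats: "hdbac" with length 5

5


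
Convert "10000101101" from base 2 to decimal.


Input: "10000101101" in base 2
Positional expansion:
  Digit '1' (value 1) x 2^10 = 1024
  Digit '0' (value 0) x 2^9 = 0
  Digit '0' (value 0) x 2^8 = 0
  Digit '0' (value 0) x 2^7 = 0
  Digit '0' (value 0) x 2^6 = 0
  Digit '1' (value 1) x 2^5 = 32
  Digit '0' (value 0) x 2^4 = 0
  Digit '1' (value 1) x 2^3 = 8
  Digit '1' (value 1) x 2^2 = 4
  Digit '0' (value 0) x 2^1 = 0
  Digit '1' (value 1) x 2^0 = 1
Sum = 1069

1069


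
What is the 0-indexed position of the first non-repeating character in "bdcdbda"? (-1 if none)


Input: bdcdbda
Character frequencies:
  'a': 1
  'b': 2
  'c': 1
  'd': 3
Scanning left to right for freq == 1:
  Position 0 ('b'): freq=2, skip
  Position 1 ('d'): freq=3, skip
  Position 2 ('c'): unique! => answer = 2

2


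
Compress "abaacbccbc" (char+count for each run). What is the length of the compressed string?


Input: abaacbccbc
Runs:
  'a' x 1 => "a1"
  'b' x 1 => "b1"
  'a' x 2 => "a2"
  'c' x 1 => "c1"
  'b' x 1 => "b1"
  'c' x 2 => "c2"
  'b' x 1 => "b1"
  'c' x 1 => "c1"
Compressed: "a1b1a2c1b1c2b1c1"
Compressed length: 16

16


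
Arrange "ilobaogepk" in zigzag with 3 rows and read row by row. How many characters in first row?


Zigzag "ilobaogepk" into 3 rows:
Placing characters:
  'i' => row 0
  'l' => row 1
  'o' => row 2
  'b' => row 1
  'a' => row 0
  'o' => row 1
  'g' => row 2
  'e' => row 1
  'p' => row 0
  'k' => row 1
Rows:
  Row 0: "iap"
  Row 1: "lboek"
  Row 2: "og"
First row length: 3

3


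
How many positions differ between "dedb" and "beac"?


Comparing "dedb" and "beac" position by position:
  Position 0: 'd' vs 'b' => DIFFER
  Position 1: 'e' vs 'e' => same
  Position 2: 'd' vs 'a' => DIFFER
  Position 3: 'b' vs 'c' => DIFFER
Positions that differ: 3

3


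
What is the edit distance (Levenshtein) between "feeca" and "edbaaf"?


Computing edit distance: "feeca" -> "edbaaf"
DP table:
           e    d    b    a    a    f
      0    1    2    3    4    5    6
  f   1    1    2    3    4    5    5
  e   2    1    2    3    4    5    6
  e   3    2    2    3    4    5    6
  c   4    3    3    3    4    5    6
  a   5    4    4    4    3    4    5
Edit distance = dp[5][6] = 5

5


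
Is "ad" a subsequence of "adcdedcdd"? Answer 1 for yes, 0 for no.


Check if "ad" is a subsequence of "adcdedcdd"
Greedy scan:
  Position 0 ('a'): matches sub[0] = 'a'
  Position 1 ('d'): matches sub[1] = 'd'
  Position 2 ('c'): no match needed
  Position 3 ('d'): no match needed
  Position 4 ('e'): no match needed
  Position 5 ('d'): no match needed
  Position 6 ('c'): no match needed
  Position 7 ('d'): no match needed
  Position 8 ('d'): no match needed
All 2 characters matched => is a subsequence

1


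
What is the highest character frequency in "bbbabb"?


Input: bbbabb
Character counts:
  'a': 1
  'b': 5
Maximum frequency: 5

5


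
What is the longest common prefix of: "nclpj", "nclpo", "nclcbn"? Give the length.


Words: nclpj, nclpo, nclcbn
  Position 0: all 'n' => match
  Position 1: all 'c' => match
  Position 2: all 'l' => match
  Position 3: ('p', 'p', 'c') => mismatch, stop
LCP = "ncl" (length 3)

3


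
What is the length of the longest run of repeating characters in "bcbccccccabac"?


Input: "bcbccccccabac"
Scanning for longest run:
  Position 1 ('c'): new char, reset run to 1
  Position 2 ('b'): new char, reset run to 1
  Position 3 ('c'): new char, reset run to 1
  Position 4 ('c'): continues run of 'c', length=2
  Position 5 ('c'): continues run of 'c', length=3
  Position 6 ('c'): continues run of 'c', length=4
  Position 7 ('c'): continues run of 'c', length=5
  Position 8 ('c'): continues run of 'c', length=6
  Position 9 ('a'): new char, reset run to 1
  Position 10 ('b'): new char, reset run to 1
  Position 11 ('a'): new char, reset run to 1
  Position 12 ('c'): new char, reset run to 1
Longest run: 'c' with length 6

6


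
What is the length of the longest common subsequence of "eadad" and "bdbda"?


LCS of "eadad" and "bdbda"
DP table:
           b    d    b    d    a
      0    0    0    0    0    0
  e   0    0    0    0    0    0
  a   0    0    0    0    0    1
  d   0    0    1    1    1    1
  a   0    0    1    1    1    2
  d   0    0    1    1    2    2
LCS length = dp[5][5] = 2

2


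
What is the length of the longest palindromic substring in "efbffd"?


Input: "efbffd"
Checking substrings for palindromes:
  [1:4] "fbf" (len 3) => palindrome
  [3:5] "ff" (len 2) => palindrome
Longest palindromic substring: "fbf" with length 3

3


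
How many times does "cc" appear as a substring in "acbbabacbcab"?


Searching for "cc" in "acbbabacbcab"
Scanning each position:
  Position 0: "ac" => no
  Position 1: "cb" => no
  Position 2: "bb" => no
  Position 3: "ba" => no
  Position 4: "ab" => no
  Position 5: "ba" => no
  Position 6: "ac" => no
  Position 7: "cb" => no
  Position 8: "bc" => no
  Position 9: "ca" => no
  Position 10: "ab" => no
Total occurrences: 0

0


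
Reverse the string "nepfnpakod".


Input: nepfnpakod
Reading characters right to left:
  Position 9: 'd'
  Position 8: 'o'
  Position 7: 'k'
  Position 6: 'a'
  Position 5: 'p'
  Position 4: 'n'
  Position 3: 'f'
  Position 2: 'p'
  Position 1: 'e'
  Position 0: 'n'
Reversed: dokapnfpen

dokapnfpen


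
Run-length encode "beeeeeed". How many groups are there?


Input: beeeeeed
Scanning for consecutive runs:
  Group 1: 'b' x 1 (positions 0-0)
  Group 2: 'e' x 6 (positions 1-6)
  Group 3: 'd' x 1 (positions 7-7)
Total groups: 3

3


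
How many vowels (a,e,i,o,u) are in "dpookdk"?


Input: dpookdk
Checking each character:
  'd' at position 0: consonant
  'p' at position 1: consonant
  'o' at position 2: vowel (running total: 1)
  'o' at position 3: vowel (running total: 2)
  'k' at position 4: consonant
  'd' at position 5: consonant
  'k' at position 6: consonant
Total vowels: 2

2


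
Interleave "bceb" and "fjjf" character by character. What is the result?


Interleaving "bceb" and "fjjf":
  Position 0: 'b' from first, 'f' from second => "bf"
  Position 1: 'c' from first, 'j' from second => "cj"
  Position 2: 'e' from first, 'j' from second => "ej"
  Position 3: 'b' from first, 'f' from second => "bf"
Result: bfcjejbf

bfcjejbf


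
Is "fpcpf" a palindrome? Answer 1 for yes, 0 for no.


Input: fpcpf
Reversed: fpcpf
  Compare pos 0 ('f') with pos 4 ('f'): match
  Compare pos 1 ('p') with pos 3 ('p'): match
Result: palindrome

1


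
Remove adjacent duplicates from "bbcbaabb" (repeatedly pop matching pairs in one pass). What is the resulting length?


Input: bbcbaabb
Stack-based adjacent duplicate removal:
  Read 'b': push. Stack: b
  Read 'b': matches stack top 'b' => pop. Stack: (empty)
  Read 'c': push. Stack: c
  Read 'b': push. Stack: cb
  Read 'a': push. Stack: cba
  Read 'a': matches stack top 'a' => pop. Stack: cb
  Read 'b': matches stack top 'b' => pop. Stack: c
  Read 'b': push. Stack: cb
Final stack: "cb" (length 2)

2


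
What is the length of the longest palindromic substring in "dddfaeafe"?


Input: "dddfaeafe"
Checking substrings for palindromes:
  [3:8] "faeaf" (len 5) => palindrome
  [0:3] "ddd" (len 3) => palindrome
  [4:7] "aea" (len 3) => palindrome
  [0:2] "dd" (len 2) => palindrome
  [1:3] "dd" (len 2) => palindrome
Longest palindromic substring: "faeaf" with length 5

5


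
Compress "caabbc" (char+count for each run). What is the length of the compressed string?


Input: caabbc
Runs:
  'c' x 1 => "c1"
  'a' x 2 => "a2"
  'b' x 2 => "b2"
  'c' x 1 => "c1"
Compressed: "c1a2b2c1"
Compressed length: 8

8


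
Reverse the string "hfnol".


Input: hfnol
Reading characters right to left:
  Position 4: 'l'
  Position 3: 'o'
  Position 2: 'n'
  Position 1: 'f'
  Position 0: 'h'
Reversed: lonfh

lonfh


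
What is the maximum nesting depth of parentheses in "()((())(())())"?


Input: "()((())(())())"
Tracking depth:
  Position 0 '(': depth becomes 1
  Position 1 ')': depth becomes 0
  Position 2 '(': depth becomes 1
  Position 3 '(': depth becomes 2
  Position 4 '(': depth becomes 3
  Position 5 ')': depth becomes 2
  Position 6 ')': depth becomes 1
  Position 7 '(': depth becomes 2
  Position 8 '(': depth becomes 3
  Position 9 ')': depth becomes 2
  Position 10 ')': depth becomes 1
  Position 11 '(': depth becomes 2
  Position 12 ')': depth becomes 1
  Position 13 ')': depth becomes 0
Maximum depth reached: 3

3


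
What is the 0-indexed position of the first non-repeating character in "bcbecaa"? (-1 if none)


Input: bcbecaa
Character frequencies:
  'a': 2
  'b': 2
  'c': 2
  'e': 1
Scanning left to right for freq == 1:
  Position 0 ('b'): freq=2, skip
  Position 1 ('c'): freq=2, skip
  Position 2 ('b'): freq=2, skip
  Position 3 ('e'): unique! => answer = 3

3


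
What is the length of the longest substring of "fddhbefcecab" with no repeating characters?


Input: "fddhbefcecab"
Sliding window (track last position of each char):
  Position 0 ('f'): window [0,0] length 1 -- new best
  Position 1 ('d'): window [0,1] length 2 -- new best
  Position 2 ('d'): repeat (last at 1), move window start to 2
  Position 2 ('d'): window [2,2] length 1
  Position 3 ('h'): window [2,3] length 2
  Position 4 ('b'): window [2,4] length 3 -- new best
  Position 5 ('e'): window [2,5] length 4 -- new best
  Position 6 ('f'): window [2,6] length 5 -- new best
  Position 7 ('c'): window [2,7] length 6 -- new best
  Position 8 ('e'): repeat (last at 5), move window start to 6
  Position 8 ('e'): window [6,8] length 3
  Position 9 ('c'): repeat (last at 7), move window start to 8
  Position 9 ('c'): window [8,9] length 2
  Position 10 ('a'): window [8,10] length 3
  Position 11 ('b'): window [8,11] length 4
Longest substring with no repeats: "dhbefc" with length 6

6


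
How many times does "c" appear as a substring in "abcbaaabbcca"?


Searching for "c" in "abcbaaabbcca"
Scanning each position:
  Position 0: "a" => no
  Position 1: "b" => no
  Position 2: "c" => MATCH
  Position 3: "b" => no
  Position 4: "a" => no
  Position 5: "a" => no
  Position 6: "a" => no
  Position 7: "b" => no
  Position 8: "b" => no
  Position 9: "c" => MATCH
  Position 10: "c" => MATCH
  Position 11: "a" => no
Total occurrences: 3

3


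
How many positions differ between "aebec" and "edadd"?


Comparing "aebec" and "edadd" position by position:
  Position 0: 'a' vs 'e' => DIFFER
  Position 1: 'e' vs 'd' => DIFFER
  Position 2: 'b' vs 'a' => DIFFER
  Position 3: 'e' vs 'd' => DIFFER
  Position 4: 'c' vs 'd' => DIFFER
Positions that differ: 5

5


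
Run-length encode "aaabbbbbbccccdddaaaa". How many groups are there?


Input: aaabbbbbbccccdddaaaa
Scanning for consecutive runs:
  Group 1: 'a' x 3 (positions 0-2)
  Group 2: 'b' x 6 (positions 3-8)
  Group 3: 'c' x 4 (positions 9-12)
  Group 4: 'd' x 3 (positions 13-15)
  Group 5: 'a' x 4 (positions 16-19)
Total groups: 5

5


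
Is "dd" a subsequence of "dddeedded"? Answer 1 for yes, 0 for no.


Check if "dd" is a subsequence of "dddeedded"
Greedy scan:
  Position 0 ('d'): matches sub[0] = 'd'
  Position 1 ('d'): matches sub[1] = 'd'
  Position 2 ('d'): no match needed
  Position 3 ('e'): no match needed
  Position 4 ('e'): no match needed
  Position 5 ('d'): no match needed
  Position 6 ('d'): no match needed
  Position 7 ('e'): no match needed
  Position 8 ('d'): no match needed
All 2 characters matched => is a subsequence

1


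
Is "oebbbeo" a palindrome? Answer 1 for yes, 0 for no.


Input: oebbbeo
Reversed: oebbbeo
  Compare pos 0 ('o') with pos 6 ('o'): match
  Compare pos 1 ('e') with pos 5 ('e'): match
  Compare pos 2 ('b') with pos 4 ('b'): match
Result: palindrome

1


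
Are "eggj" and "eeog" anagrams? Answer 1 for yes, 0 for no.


Strings: "eggj", "eeog"
Sorted first:  eggj
Sorted second: eego
Differ at position 1: 'g' vs 'e' => not anagrams

0


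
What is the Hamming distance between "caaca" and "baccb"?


Comparing "caaca" and "baccb" position by position:
  Position 0: 'c' vs 'b' => differ
  Position 1: 'a' vs 'a' => same
  Position 2: 'a' vs 'c' => differ
  Position 3: 'c' vs 'c' => same
  Position 4: 'a' vs 'b' => differ
Total differences (Hamming distance): 3

3


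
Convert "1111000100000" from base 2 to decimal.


Input: "1111000100000" in base 2
Positional expansion:
  Digit '1' (value 1) x 2^12 = 4096
  Digit '1' (value 1) x 2^11 = 2048
  Digit '1' (value 1) x 2^10 = 1024
  Digit '1' (value 1) x 2^9 = 512
  Digit '0' (value 0) x 2^8 = 0
  Digit '0' (value 0) x 2^7 = 0
  Digit '0' (value 0) x 2^6 = 0
  Digit '1' (value 1) x 2^5 = 32
  Digit '0' (value 0) x 2^4 = 0
  Digit '0' (value 0) x 2^3 = 0
  Digit '0' (value 0) x 2^2 = 0
  Digit '0' (value 0) x 2^1 = 0
  Digit '0' (value 0) x 2^0 = 0
Sum = 7712

7712


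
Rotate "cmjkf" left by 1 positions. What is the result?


Input: "cmjkf", rotate left by 1
First 1 characters: "c"
Remaining characters: "mjkf"
Concatenate remaining + first: "mjkf" + "c" = "mjkfc"

mjkfc


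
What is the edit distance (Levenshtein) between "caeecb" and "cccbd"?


Computing edit distance: "caeecb" -> "cccbd"
DP table:
           c    c    c    b    d
      0    1    2    3    4    5
  c   1    0    1    2    3    4
  a   2    1    1    2    3    4
  e   3    2    2    2    3    4
  e   4    3    3    3    3    4
  c   5    4    3    3    4    4
  b   6    5    4    4    3    4
Edit distance = dp[6][5] = 4

4


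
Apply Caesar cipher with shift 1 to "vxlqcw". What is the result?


Caesar cipher: shift "vxlqcw" by 1
  'v' (pos 21) + 1 = pos 22 = 'w'
  'x' (pos 23) + 1 = pos 24 = 'y'
  'l' (pos 11) + 1 = pos 12 = 'm'
  'q' (pos 16) + 1 = pos 17 = 'r'
  'c' (pos 2) + 1 = pos 3 = 'd'
  'w' (pos 22) + 1 = pos 23 = 'x'
Result: wymrdx

wymrdx


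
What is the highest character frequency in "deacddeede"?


Input: deacddeede
Character counts:
  'a': 1
  'c': 1
  'd': 4
  'e': 4
Maximum frequency: 4

4


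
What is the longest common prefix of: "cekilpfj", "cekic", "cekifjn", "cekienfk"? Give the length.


Words: cekilpfj, cekic, cekifjn, cekienfk
  Position 0: all 'c' => match
  Position 1: all 'e' => match
  Position 2: all 'k' => match
  Position 3: all 'i' => match
  Position 4: ('l', 'c', 'f', 'e') => mismatch, stop
LCP = "ceki" (length 4)

4


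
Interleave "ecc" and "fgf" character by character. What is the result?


Interleaving "ecc" and "fgf":
  Position 0: 'e' from first, 'f' from second => "ef"
  Position 1: 'c' from first, 'g' from second => "cg"
  Position 2: 'c' from first, 'f' from second => "cf"
Result: efcgcf

efcgcf


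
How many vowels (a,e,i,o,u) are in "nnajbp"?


Input: nnajbp
Checking each character:
  'n' at position 0: consonant
  'n' at position 1: consonant
  'a' at position 2: vowel (running total: 1)
  'j' at position 3: consonant
  'b' at position 4: consonant
  'p' at position 5: consonant
Total vowels: 1

1


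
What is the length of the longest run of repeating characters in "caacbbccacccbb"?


Input: "caacbbccacccbb"
Scanning for longest run:
  Position 1 ('a'): new char, reset run to 1
  Position 2 ('a'): continues run of 'a', length=2
  Position 3 ('c'): new char, reset run to 1
  Position 4 ('b'): new char, reset run to 1
  Position 5 ('b'): continues run of 'b', length=2
  Position 6 ('c'): new char, reset run to 1
  Position 7 ('c'): continues run of 'c', length=2
  Position 8 ('a'): new char, reset run to 1
  Position 9 ('c'): new char, reset run to 1
  Position 10 ('c'): continues run of 'c', length=2
  Position 11 ('c'): continues run of 'c', length=3
  Position 12 ('b'): new char, reset run to 1
  Position 13 ('b'): continues run of 'b', length=2
Longest run: 'c' with length 3

3


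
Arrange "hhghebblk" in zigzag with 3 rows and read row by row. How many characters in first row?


Zigzag "hhghebblk" into 3 rows:
Placing characters:
  'h' => row 0
  'h' => row 1
  'g' => row 2
  'h' => row 1
  'e' => row 0
  'b' => row 1
  'b' => row 2
  'l' => row 1
  'k' => row 0
Rows:
  Row 0: "hek"
  Row 1: "hhbl"
  Row 2: "gb"
First row length: 3

3


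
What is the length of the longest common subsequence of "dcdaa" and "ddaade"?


LCS of "dcdaa" and "ddaade"
DP table:
           d    d    a    a    d    e
      0    0    0    0    0    0    0
  d   0    1    1    1    1    1    1
  c   0    1    1    1    1    1    1
  d   0    1    2    2    2    2    2
  a   0    1    2    3    3    3    3
  a   0    1    2    3    4    4    4
LCS length = dp[5][6] = 4

4


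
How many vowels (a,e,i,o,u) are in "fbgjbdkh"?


Input: fbgjbdkh
Checking each character:
  'f' at position 0: consonant
  'b' at position 1: consonant
  'g' at position 2: consonant
  'j' at position 3: consonant
  'b' at position 4: consonant
  'd' at position 5: consonant
  'k' at position 6: consonant
  'h' at position 7: consonant
Total vowels: 0

0


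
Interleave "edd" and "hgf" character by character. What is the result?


Interleaving "edd" and "hgf":
  Position 0: 'e' from first, 'h' from second => "eh"
  Position 1: 'd' from first, 'g' from second => "dg"
  Position 2: 'd' from first, 'f' from second => "df"
Result: ehdgdf

ehdgdf


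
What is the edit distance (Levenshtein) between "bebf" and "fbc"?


Computing edit distance: "bebf" -> "fbc"
DP table:
           f    b    c
      0    1    2    3
  b   1    1    1    2
  e   2    2    2    2
  b   3    3    2    3
  f   4    3    3    3
Edit distance = dp[4][3] = 3

3


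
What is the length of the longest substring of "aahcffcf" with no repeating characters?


Input: "aahcffcf"
Sliding window (track last position of each char):
  Position 0 ('a'): window [0,0] length 1 -- new best
  Position 1 ('a'): repeat (last at 0), move window start to 1
  Position 1 ('a'): window [1,1] length 1
  Position 2 ('h'): window [1,2] length 2 -- new best
  Position 3 ('c'): window [1,3] length 3 -- new best
  Position 4 ('f'): window [1,4] length 4 -- new best
  Position 5 ('f'): repeat (last at 4), move window start to 5
  Position 5 ('f'): window [5,5] length 1
  Position 6 ('c'): window [5,6] length 2
  Position 7 ('f'): repeat (last at 5), move window start to 6
  Position 7 ('f'): window [6,7] length 2
Longest substring with no repeats: "ahcf" with length 4

4


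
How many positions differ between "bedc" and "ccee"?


Comparing "bedc" and "ccee" position by position:
  Position 0: 'b' vs 'c' => DIFFER
  Position 1: 'e' vs 'c' => DIFFER
  Position 2: 'd' vs 'e' => DIFFER
  Position 3: 'c' vs 'e' => DIFFER
Positions that differ: 4

4


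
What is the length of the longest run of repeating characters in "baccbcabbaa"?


Input: "baccbcabbaa"
Scanning for longest run:
  Position 1 ('a'): new char, reset run to 1
  Position 2 ('c'): new char, reset run to 1
  Position 3 ('c'): continues run of 'c', length=2
  Position 4 ('b'): new char, reset run to 1
  Position 5 ('c'): new char, reset run to 1
  Position 6 ('a'): new char, reset run to 1
  Position 7 ('b'): new char, reset run to 1
  Position 8 ('b'): continues run of 'b', length=2
  Position 9 ('a'): new char, reset run to 1
  Position 10 ('a'): continues run of 'a', length=2
Longest run: 'c' with length 2

2


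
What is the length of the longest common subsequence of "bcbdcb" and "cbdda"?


LCS of "bcbdcb" and "cbdda"
DP table:
           c    b    d    d    a
      0    0    0    0    0    0
  b   0    0    1    1    1    1
  c   0    1    1    1    1    1
  b   0    1    2    2    2    2
  d   0    1    2    3    3    3
  c   0    1    2    3    3    3
  b   0    1    2    3    3    3
LCS length = dp[6][5] = 3

3


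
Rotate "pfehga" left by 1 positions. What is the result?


Input: "pfehga", rotate left by 1
First 1 characters: "p"
Remaining characters: "fehga"
Concatenate remaining + first: "fehga" + "p" = "fehgap"

fehgap


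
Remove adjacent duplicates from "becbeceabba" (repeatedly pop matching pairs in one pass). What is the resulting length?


Input: becbeceabba
Stack-based adjacent duplicate removal:
  Read 'b': push. Stack: b
  Read 'e': push. Stack: be
  Read 'c': push. Stack: bec
  Read 'b': push. Stack: becb
  Read 'e': push. Stack: becbe
  Read 'c': push. Stack: becbec
  Read 'e': push. Stack: becbece
  Read 'a': push. Stack: becbecea
  Read 'b': push. Stack: becbeceab
  Read 'b': matches stack top 'b' => pop. Stack: becbecea
  Read 'a': matches stack top 'a' => pop. Stack: becbece
Final stack: "becbece" (length 7)

7


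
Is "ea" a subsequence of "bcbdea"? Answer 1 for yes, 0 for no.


Check if "ea" is a subsequence of "bcbdea"
Greedy scan:
  Position 0 ('b'): no match needed
  Position 1 ('c'): no match needed
  Position 2 ('b'): no match needed
  Position 3 ('d'): no match needed
  Position 4 ('e'): matches sub[0] = 'e'
  Position 5 ('a'): matches sub[1] = 'a'
All 2 characters matched => is a subsequence

1


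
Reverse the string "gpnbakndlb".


Input: gpnbakndlb
Reading characters right to left:
  Position 9: 'b'
  Position 8: 'l'
  Position 7: 'd'
  Position 6: 'n'
  Position 5: 'k'
  Position 4: 'a'
  Position 3: 'b'
  Position 2: 'n'
  Position 1: 'p'
  Position 0: 'g'
Reversed: bldnkabnpg

bldnkabnpg


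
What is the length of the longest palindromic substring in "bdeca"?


Input: "bdeca"
Checking substrings for palindromes:
  No multi-char palindromic substrings found
Longest palindromic substring: "b" with length 1

1


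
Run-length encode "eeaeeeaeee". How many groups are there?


Input: eeaeeeaeee
Scanning for consecutive runs:
  Group 1: 'e' x 2 (positions 0-1)
  Group 2: 'a' x 1 (positions 2-2)
  Group 3: 'e' x 3 (positions 3-5)
  Group 4: 'a' x 1 (positions 6-6)
  Group 5: 'e' x 3 (positions 7-9)
Total groups: 5

5


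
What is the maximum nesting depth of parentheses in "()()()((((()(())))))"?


Input: "()()()((((()(())))))"
Tracking depth:
  Position 0 '(': depth becomes 1
  Position 1 ')': depth becomes 0
  Position 2 '(': depth becomes 1
  Position 3 ')': depth becomes 0
  Position 4 '(': depth becomes 1
  Position 5 ')': depth becomes 0
  Position 6 '(': depth becomes 1
  Position 7 '(': depth becomes 2
  Position 8 '(': depth becomes 3
  Position 9 '(': depth becomes 4
  Position 10 '(': depth becomes 5
  Position 11 ')': depth becomes 4
  Position 12 '(': depth becomes 5
  Position 13 '(': depth becomes 6
  Position 14 ')': depth becomes 5
  Position 15 ')': depth becomes 4
  Position 16 ')': depth becomes 3
  Position 17 ')': depth becomes 2
  Position 18 ')': depth becomes 1
  Position 19 ')': depth becomes 0
Maximum depth reached: 6

6


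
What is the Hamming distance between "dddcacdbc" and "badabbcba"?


Comparing "dddcacdbc" and "badabbcba" position by position:
  Position 0: 'd' vs 'b' => differ
  Position 1: 'd' vs 'a' => differ
  Position 2: 'd' vs 'd' => same
  Position 3: 'c' vs 'a' => differ
  Position 4: 'a' vs 'b' => differ
  Position 5: 'c' vs 'b' => differ
  Position 6: 'd' vs 'c' => differ
  Position 7: 'b' vs 'b' => same
  Position 8: 'c' vs 'a' => differ
Total differences (Hamming distance): 7

7


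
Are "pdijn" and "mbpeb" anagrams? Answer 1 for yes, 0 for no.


Strings: "pdijn", "mbpeb"
Sorted first:  dijnp
Sorted second: bbemp
Differ at position 0: 'd' vs 'b' => not anagrams

0


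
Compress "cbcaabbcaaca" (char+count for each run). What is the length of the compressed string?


Input: cbcaabbcaaca
Runs:
  'c' x 1 => "c1"
  'b' x 1 => "b1"
  'c' x 1 => "c1"
  'a' x 2 => "a2"
  'b' x 2 => "b2"
  'c' x 1 => "c1"
  'a' x 2 => "a2"
  'c' x 1 => "c1"
  'a' x 1 => "a1"
Compressed: "c1b1c1a2b2c1a2c1a1"
Compressed length: 18

18


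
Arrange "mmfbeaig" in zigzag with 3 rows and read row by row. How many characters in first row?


Zigzag "mmfbeaig" into 3 rows:
Placing characters:
  'm' => row 0
  'm' => row 1
  'f' => row 2
  'b' => row 1
  'e' => row 0
  'a' => row 1
  'i' => row 2
  'g' => row 1
Rows:
  Row 0: "me"
  Row 1: "mbag"
  Row 2: "fi"
First row length: 2

2


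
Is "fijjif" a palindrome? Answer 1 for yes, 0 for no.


Input: fijjif
Reversed: fijjif
  Compare pos 0 ('f') with pos 5 ('f'): match
  Compare pos 1 ('i') with pos 4 ('i'): match
  Compare pos 2 ('j') with pos 3 ('j'): match
Result: palindrome

1


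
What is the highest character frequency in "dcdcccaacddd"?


Input: dcdcccaacddd
Character counts:
  'a': 2
  'c': 5
  'd': 5
Maximum frequency: 5

5


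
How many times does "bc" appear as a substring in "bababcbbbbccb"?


Searching for "bc" in "bababcbbbbccb"
Scanning each position:
  Position 0: "ba" => no
  Position 1: "ab" => no
  Position 2: "ba" => no
  Position 3: "ab" => no
  Position 4: "bc" => MATCH
  Position 5: "cb" => no
  Position 6: "bb" => no
  Position 7: "bb" => no
  Position 8: "bb" => no
  Position 9: "bc" => MATCH
  Position 10: "cc" => no
  Position 11: "cb" => no
Total occurrences: 2

2


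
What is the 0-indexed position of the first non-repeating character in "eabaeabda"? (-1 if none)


Input: eabaeabda
Character frequencies:
  'a': 4
  'b': 2
  'd': 1
  'e': 2
Scanning left to right for freq == 1:
  Position 0 ('e'): freq=2, skip
  Position 1 ('a'): freq=4, skip
  Position 2 ('b'): freq=2, skip
  Position 3 ('a'): freq=4, skip
  Position 4 ('e'): freq=2, skip
  Position 5 ('a'): freq=4, skip
  Position 6 ('b'): freq=2, skip
  Position 7 ('d'): unique! => answer = 7

7


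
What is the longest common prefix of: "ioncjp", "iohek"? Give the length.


Words: ioncjp, iohek
  Position 0: all 'i' => match
  Position 1: all 'o' => match
  Position 2: ('n', 'h') => mismatch, stop
LCP = "io" (length 2)

2


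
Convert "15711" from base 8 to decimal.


Input: "15711" in base 8
Positional expansion:
  Digit '1' (value 1) x 8^4 = 4096
  Digit '5' (value 5) x 8^3 = 2560
  Digit '7' (value 7) x 8^2 = 448
  Digit '1' (value 1) x 8^1 = 8
  Digit '1' (value 1) x 8^0 = 1
Sum = 7113

7113


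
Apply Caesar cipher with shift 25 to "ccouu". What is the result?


Caesar cipher: shift "ccouu" by 25
  'c' (pos 2) + 25 = pos 1 = 'b'
  'c' (pos 2) + 25 = pos 1 = 'b'
  'o' (pos 14) + 25 = pos 13 = 'n'
  'u' (pos 20) + 25 = pos 19 = 't'
  'u' (pos 20) + 25 = pos 19 = 't'
Result: bbntt

bbntt


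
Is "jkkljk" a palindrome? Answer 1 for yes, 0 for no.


Input: jkkljk
Reversed: kjlkkj
  Compare pos 0 ('j') with pos 5 ('k'): MISMATCH
  Compare pos 1 ('k') with pos 4 ('j'): MISMATCH
  Compare pos 2 ('k') with pos 3 ('l'): MISMATCH
Result: not a palindrome

0


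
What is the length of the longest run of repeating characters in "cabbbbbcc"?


Input: "cabbbbbcc"
Scanning for longest run:
  Position 1 ('a'): new char, reset run to 1
  Position 2 ('b'): new char, reset run to 1
  Position 3 ('b'): continues run of 'b', length=2
  Position 4 ('b'): continues run of 'b', length=3
  Position 5 ('b'): continues run of 'b', length=4
  Position 6 ('b'): continues run of 'b', length=5
  Position 7 ('c'): new char, reset run to 1
  Position 8 ('c'): continues run of 'c', length=2
Longest run: 'b' with length 5

5


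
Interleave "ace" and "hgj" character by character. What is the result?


Interleaving "ace" and "hgj":
  Position 0: 'a' from first, 'h' from second => "ah"
  Position 1: 'c' from first, 'g' from second => "cg"
  Position 2: 'e' from first, 'j' from second => "ej"
Result: ahcgej

ahcgej


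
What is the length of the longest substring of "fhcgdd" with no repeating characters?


Input: "fhcgdd"
Sliding window (track last position of each char):
  Position 0 ('f'): window [0,0] length 1 -- new best
  Position 1 ('h'): window [0,1] length 2 -- new best
  Position 2 ('c'): window [0,2] length 3 -- new best
  Position 3 ('g'): window [0,3] length 4 -- new best
  Position 4 ('d'): window [0,4] length 5 -- new best
  Position 5 ('d'): repeat (last at 4), move window start to 5
  Position 5 ('d'): window [5,5] length 1
Longest substring with no repeats: "fhcgd" with length 5

5


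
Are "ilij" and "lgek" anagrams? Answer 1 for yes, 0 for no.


Strings: "ilij", "lgek"
Sorted first:  iijl
Sorted second: egkl
Differ at position 0: 'i' vs 'e' => not anagrams

0


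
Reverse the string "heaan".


Input: heaan
Reading characters right to left:
  Position 4: 'n'
  Position 3: 'a'
  Position 2: 'a'
  Position 1: 'e'
  Position 0: 'h'
Reversed: naaeh

naaeh


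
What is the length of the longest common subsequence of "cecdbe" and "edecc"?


LCS of "cecdbe" and "edecc"
DP table:
           e    d    e    c    c
      0    0    0    0    0    0
  c   0    0    0    0    1    1
  e   0    1    1    1    1    1
  c   0    1    1    1    2    2
  d   0    1    2    2    2    2
  b   0    1    2    2    2    2
  e   0    1    2    3    3    3
LCS length = dp[6][5] = 3

3


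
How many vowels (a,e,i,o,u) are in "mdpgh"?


Input: mdpgh
Checking each character:
  'm' at position 0: consonant
  'd' at position 1: consonant
  'p' at position 2: consonant
  'g' at position 3: consonant
  'h' at position 4: consonant
Total vowels: 0

0


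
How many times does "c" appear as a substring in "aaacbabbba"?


Searching for "c" in "aaacbabbba"
Scanning each position:
  Position 0: "a" => no
  Position 1: "a" => no
  Position 2: "a" => no
  Position 3: "c" => MATCH
  Position 4: "b" => no
  Position 5: "a" => no
  Position 6: "b" => no
  Position 7: "b" => no
  Position 8: "b" => no
  Position 9: "a" => no
Total occurrences: 1

1


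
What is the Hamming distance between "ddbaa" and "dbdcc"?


Comparing "ddbaa" and "dbdcc" position by position:
  Position 0: 'd' vs 'd' => same
  Position 1: 'd' vs 'b' => differ
  Position 2: 'b' vs 'd' => differ
  Position 3: 'a' vs 'c' => differ
  Position 4: 'a' vs 'c' => differ
Total differences (Hamming distance): 4

4


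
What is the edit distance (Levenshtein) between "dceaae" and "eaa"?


Computing edit distance: "dceaae" -> "eaa"
DP table:
           e    a    a
      0    1    2    3
  d   1    1    2    3
  c   2    2    2    3
  e   3    2    3    3
  a   4    3    2    3
  a   5    4    3    2
  e   6    5    4    3
Edit distance = dp[6][3] = 3

3


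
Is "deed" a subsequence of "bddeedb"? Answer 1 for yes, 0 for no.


Check if "deed" is a subsequence of "bddeedb"
Greedy scan:
  Position 0 ('b'): no match needed
  Position 1 ('d'): matches sub[0] = 'd'
  Position 2 ('d'): no match needed
  Position 3 ('e'): matches sub[1] = 'e'
  Position 4 ('e'): matches sub[2] = 'e'
  Position 5 ('d'): matches sub[3] = 'd'
  Position 6 ('b'): no match needed
All 4 characters matched => is a subsequence

1


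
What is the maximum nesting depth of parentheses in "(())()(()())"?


Input: "(())()(()())"
Tracking depth:
  Position 0 '(': depth becomes 1
  Position 1 '(': depth becomes 2
  Position 2 ')': depth becomes 1
  Position 3 ')': depth becomes 0
  Position 4 '(': depth becomes 1
  Position 5 ')': depth becomes 0
  Position 6 '(': depth becomes 1
  Position 7 '(': depth becomes 2
  Position 8 ')': depth becomes 1
  Position 9 '(': depth becomes 2
  Position 10 ')': depth becomes 1
  Position 11 ')': depth becomes 0
Maximum depth reached: 2

2
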